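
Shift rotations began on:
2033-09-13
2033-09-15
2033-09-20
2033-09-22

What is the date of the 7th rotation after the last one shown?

Every event lands on a Tuesday or Thursday (gaps cycle 2, 5, 2).
So the schedule is: every Tuesday and Thursday.
The following Tuesday is 2033-09-27.
Next Thursday: 2033-09-29.
Next Tuesday: 2033-10-04.
Next Thursday: 2033-10-06.
Next Tuesday: 2033-10-11.
The following Thursday is 2033-10-13.
The following Tuesday is 2033-10-18.

2033-10-18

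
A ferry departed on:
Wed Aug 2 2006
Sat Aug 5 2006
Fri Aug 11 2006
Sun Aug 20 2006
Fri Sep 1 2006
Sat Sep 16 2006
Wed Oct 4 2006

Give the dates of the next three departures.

Gaps: 3, 6, 9, 12, 15, 18 days — each gap is 3 larger than the previous one.
Next gap: 21 days. Wed Oct 4 2006 + 21 days = Wed Oct 25 2006.
Next gap: 24 days. Wed Oct 25 2006 + 24 days = Sat Nov 18 2006.
Next gap: 27 days. Sat Nov 18 2006 + 27 days = Fri Dec 15 2006.

Wed Oct 25 2006, Sat Nov 18 2006, Fri Dec 15 2006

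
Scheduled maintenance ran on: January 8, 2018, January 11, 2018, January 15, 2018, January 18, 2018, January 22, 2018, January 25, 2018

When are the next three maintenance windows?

The gap pattern 3, 4, 3, 4, 3 repeats every 2 events.
These are the Mondays and Thursdays of each week.
The following Monday is January 29, 2018.
The following Thursday is February 1, 2018.
Next Monday: February 5, 2018.

January 29, 2018; February 1, 2018; February 5, 2018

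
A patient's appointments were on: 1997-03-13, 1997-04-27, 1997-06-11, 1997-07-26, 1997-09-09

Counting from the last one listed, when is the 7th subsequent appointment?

1998-07-21

The spacing is 45, 45, 45, 45 days — always 45 days.
1997-09-09 + 45 days = 1997-10-24.
1997-10-24 + 45 days = 1997-12-08.
1997-12-08 + 45 days = 1998-01-22.
1998-01-22 + 45 days = 1998-03-08.
1998-03-08 + 45 days = 1998-04-22.
1998-04-22 + 45 days = 1998-06-06.
1998-06-06 + 45 days = 1998-07-21.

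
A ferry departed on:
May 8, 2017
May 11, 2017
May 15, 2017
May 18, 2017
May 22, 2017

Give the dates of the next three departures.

May 25, 2017; May 29, 2017; June 1, 2017

Gaps: 3, 4, 3, 4 days — not constant, but cyclic with period 2.
The events fall on every Monday and Thursday.
Next Thursday: May 25, 2017.
Next Monday: May 29, 2017.
Next Thursday: June 1, 2017.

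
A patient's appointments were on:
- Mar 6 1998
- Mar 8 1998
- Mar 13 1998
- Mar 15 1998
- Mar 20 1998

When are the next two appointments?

The gap pattern 2, 5, 2, 5 repeats every 2 events.
These are the Fridays and Sundays of each week.
Next Sunday: Mar 22 1998.
Next Friday: Mar 27 1998.

Mar 22 1998, Mar 27 1998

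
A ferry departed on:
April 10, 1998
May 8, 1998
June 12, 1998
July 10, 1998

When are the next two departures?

Gaps: 28, 35, 28 days — a mix of 28 and 35. Every date is a Friday.
Each is the 2nd Friday of its month.
2nd Friday of August 1998: August 14, 1998.
September 1998 — 2nd Friday is September 11, 1998.

August 14, 1998; September 11, 1998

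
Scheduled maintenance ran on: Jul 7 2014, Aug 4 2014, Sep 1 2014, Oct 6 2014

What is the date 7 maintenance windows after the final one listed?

These are Mondays at 28- or 35-day spacing (28, 28, 35).
The pattern: 1st Monday of the month.
November 2014 — 1st Monday is Nov 3 2014.
December 2014 — 1st Monday is Dec 1 2014.
January 2015 — 1st Monday is Jan 5 2015.
February 2015 — 1st Monday is Feb 2 2015.
March 2015 — 1st Monday is Mar 2 2015.
April 2015 — 1st Monday is Apr 6 2015.
1st Monday of May 2015: May 4 2015.

May 4 2015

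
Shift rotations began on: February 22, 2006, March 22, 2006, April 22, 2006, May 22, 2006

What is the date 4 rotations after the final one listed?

September 22, 2006

The day-of-month is always 22 (28, 31, 30 days between events).
So this recurs on the 22nd of each month.
June 2006: June 22, 2006.
Next: July 2006 → July 22, 2006.
August 2006: August 22, 2006.
September 2006: September 22, 2006.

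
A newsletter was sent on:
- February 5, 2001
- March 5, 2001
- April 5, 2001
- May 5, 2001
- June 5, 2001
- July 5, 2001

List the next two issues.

The day-of-month is always 5 (28, 31, 30, 31, 30 days between events).
So this recurs on the 5th of each month.
August 2001: August 5, 2001.
Next: September 2001 → September 5, 2001.

August 5, 2001; September 5, 2001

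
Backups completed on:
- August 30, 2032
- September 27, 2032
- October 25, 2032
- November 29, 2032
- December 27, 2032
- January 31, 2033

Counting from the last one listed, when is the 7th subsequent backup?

These are Mondays with 28, 28, 35, 28, 35-day gaps.
Each is the final Monday of its month — August 30, 2032 is past the 28th, so '4th Monday' doesn't fit.
Last Monday of February 2033: February 28, 2033.
March 2033 ends with Monday March 28, 2033.
April 2033 ends with Monday April 25, 2033.
May 2033 ends with Monday May 30, 2033.
Last Monday of June 2033: June 27, 2033.
July 2033 ends with Monday July 25, 2033.
August 2033 ends with Monday August 29, 2033.

August 29, 2033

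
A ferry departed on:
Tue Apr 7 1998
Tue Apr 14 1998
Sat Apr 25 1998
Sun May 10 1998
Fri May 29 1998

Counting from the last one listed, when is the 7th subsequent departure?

Fri Jan 29 1999

Intervals are 7, 11, 15, 19 days — an arithmetic progression with common difference 4.
Next gap: 23 days. Fri May 29 1998 + 23 days = Sun Jun 21 1998.
Next gap: 27 days. Sun Jun 21 1998 + 27 days = Sat Jul 18 1998.
Next gap: 31 days. Sat Jul 18 1998 + 31 days = Tue Aug 18 1998.
Next gap: 35 days. Tue Aug 18 1998 + 35 days = Tue Sep 22 1998.
Next gap: 39 days. Tue Sep 22 1998 + 39 days = Sat Oct 31 1998.
Next gap: 43 days. Sat Oct 31 1998 + 43 days = Sun Dec 13 1998.
Next gap: 47 days. Sun Dec 13 1998 + 47 days = Fri Jan 29 1999.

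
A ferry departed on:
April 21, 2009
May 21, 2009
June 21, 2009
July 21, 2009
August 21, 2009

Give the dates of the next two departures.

September 21, 2009; October 21, 2009

Each date is the 21st; the gaps (30, 31, 30, 31) track the month lengths.
The rule is the 21st of each month.
September 2009: September 21, 2009.
Next: October 2009 → October 21, 2009.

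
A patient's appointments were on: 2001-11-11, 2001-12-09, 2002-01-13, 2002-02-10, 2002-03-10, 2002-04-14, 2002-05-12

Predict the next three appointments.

All dates are Sundays, 28, 35, 28, 28, 35, 28 days apart.
Specifically, the 2nd Sunday of each month.
2nd Sunday of June 2002: 2002-06-09.
2nd Sunday of July 2002: 2002-07-14.
August 2002 — 2nd Sunday is 2002-08-11.

2002-06-09, 2002-07-14, 2002-08-11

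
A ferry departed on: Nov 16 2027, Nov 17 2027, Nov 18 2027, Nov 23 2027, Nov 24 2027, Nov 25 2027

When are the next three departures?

Nov 30 2027, Dec 1 2027, Dec 2 2027

Gaps: 1, 1, 5, 1, 1 days — not constant, but cyclic with period 3.
The events fall on every Tuesday, Wednesday and Thursday.
Next Tuesday: Nov 30 2027.
Next Wednesday: Dec 1 2027.
Next Thursday: Dec 2 2027.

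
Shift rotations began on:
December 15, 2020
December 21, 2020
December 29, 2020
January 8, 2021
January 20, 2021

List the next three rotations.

February 3, 2021; February 19, 2021; March 9, 2021

Gaps: 6, 8, 10, 12 days — each gap is 2 larger than the previous one.
Next gap: 14 days. January 20, 2021 + 14 days = February 3, 2021.
Next gap: 16 days. February 3, 2021 + 16 days = February 19, 2021.
Next gap: 18 days. February 19, 2021 + 18 days = March 9, 2021.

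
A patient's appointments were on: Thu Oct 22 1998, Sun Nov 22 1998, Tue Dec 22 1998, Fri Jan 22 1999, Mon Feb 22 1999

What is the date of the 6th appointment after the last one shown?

Each date is the 22nd; the gaps (31, 30, 31, 31) track the month lengths.
The rule is the 22nd of each month.
Next: March 1999 → Mon Mar 22 1999.
Next: April 1999 → Thu Apr 22 1999.
Next: May 1999 → Sat May 22 1999.
Next: June 1999 → Tue Jun 22 1999.
July 1999: Thu Jul 22 1999.
Next: August 1999 → Sun Aug 22 1999.

Sun Aug 22 1999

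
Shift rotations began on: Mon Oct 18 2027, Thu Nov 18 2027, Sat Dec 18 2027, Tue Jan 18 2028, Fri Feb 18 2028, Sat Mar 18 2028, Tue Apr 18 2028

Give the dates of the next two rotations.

Thu May 18 2028, Sun Jun 18 2028

Each date is the 18th; the gaps (31, 30, 31, 31, 29, 31) track the month lengths.
The rule is the 18th of each month.
May 2028: Thu May 18 2028.
June 2028: Sun Jun 18 2028.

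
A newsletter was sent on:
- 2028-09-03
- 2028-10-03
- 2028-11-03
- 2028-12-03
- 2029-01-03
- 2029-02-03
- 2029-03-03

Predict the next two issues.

Gaps: 30, 31, 30, 31, 31, 28 days — not constant. Every event is on the 3rd of the month.
Pattern: the 3rd of each month.
April 2029: 2029-04-03.
May 2029: 2029-05-03.

2029-04-03, 2029-05-03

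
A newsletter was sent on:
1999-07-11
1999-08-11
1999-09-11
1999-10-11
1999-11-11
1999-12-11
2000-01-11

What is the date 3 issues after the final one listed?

2000-04-11

Gaps: 31, 31, 30, 31, 30, 31 days — not constant. Every event is on the 11th of the month.
Pattern: the 11th of each month.
Next: February 2000 → 2000-02-11.
March 2000: 2000-03-11.
Next: April 2000 → 2000-04-11.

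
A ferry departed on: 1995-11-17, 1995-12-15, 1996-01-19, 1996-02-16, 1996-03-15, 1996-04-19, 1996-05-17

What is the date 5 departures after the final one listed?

1996-10-18

These are Fridays at 28- or 35-day spacing (28, 35, 28, 28, 35, 28).
The pattern: 3rd Friday of the month.
June 1996 — 3rd Friday is 1996-06-21.
3rd Friday of July 1996: 1996-07-19.
3rd Friday of August 1996: 1996-08-16.
3rd Friday of September 1996: 1996-09-20.
October 1996 — 3rd Friday is 1996-10-18.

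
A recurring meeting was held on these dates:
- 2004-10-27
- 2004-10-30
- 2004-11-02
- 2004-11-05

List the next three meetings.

2004-11-08, 2004-11-11, 2004-11-14

The spacing is 3, 3, 3 days — always 3 days.
2004-11-05 + 3 days = 2004-11-08.
2004-11-08 + 3 days = 2004-11-11.
2004-11-11 + 3 days = 2004-11-14.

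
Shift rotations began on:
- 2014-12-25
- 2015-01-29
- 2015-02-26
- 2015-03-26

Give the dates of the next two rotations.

2015-04-30, 2015-05-28

These are Thursdays with 35, 28, 28-day gaps.
Each is the final Thursday of its month — 2015-01-29 is past the 28th, so '4th Thursday' doesn't fit.
Last Thursday of April 2015: 2015-04-30.
Last Thursday of May 2015: 2015-05-28.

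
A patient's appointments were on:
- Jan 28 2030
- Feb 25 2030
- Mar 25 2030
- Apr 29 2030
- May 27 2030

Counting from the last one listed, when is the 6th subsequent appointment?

These are Mondays with 28, 28, 35, 28-day gaps.
Each is the final Monday of its month — Apr 29 2030 is past the 28th, so '4th Monday' doesn't fit.
June 2030 ends with Monday Jun 24 2030.
Last Monday of July 2030: Jul 29 2030.
Last Monday of August 2030: Aug 26 2030.
September 2030 ends with Monday Sep 30 2030.
Last Monday of October 2030: Oct 28 2030.
Last Monday of November 2030: Nov 25 2030.

Nov 25 2030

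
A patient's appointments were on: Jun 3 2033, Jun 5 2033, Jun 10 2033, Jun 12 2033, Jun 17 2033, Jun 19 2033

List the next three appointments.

Jun 24 2033, Jun 26 2033, Jul 1 2033

The gap pattern 2, 5, 2, 5, 2 repeats every 2 events.
These are the Fridays and Sundays of each week.
Next Friday: Jun 24 2033.
Next Sunday: Jun 26 2033.
The following Friday is Jul 1 2033.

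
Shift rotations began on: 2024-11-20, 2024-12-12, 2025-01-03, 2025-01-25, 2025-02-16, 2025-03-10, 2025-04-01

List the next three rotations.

The spacing is 22, 22, 22, 22, 22, 22 days — always 22 days.
2025-04-01 + 22 days = 2025-04-23.
2025-04-23 + 22 days = 2025-05-15.
2025-05-15 + 22 days = 2025-06-06.

2025-04-23, 2025-05-15, 2025-06-06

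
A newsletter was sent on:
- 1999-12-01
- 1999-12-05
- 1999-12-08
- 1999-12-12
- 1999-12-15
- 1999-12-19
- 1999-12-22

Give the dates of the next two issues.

Every event lands on a Wednesday or Sunday (gaps cycle 4, 3, 4, 3, 4, 3).
So the schedule is: every Wednesday and Sunday.
Next Sunday: 1999-12-26.
The following Wednesday is 1999-12-29.

1999-12-26, 1999-12-29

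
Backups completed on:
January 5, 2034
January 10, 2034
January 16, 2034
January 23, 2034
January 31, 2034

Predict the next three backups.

Gaps: 5, 6, 7, 8 days — each gap is 1 larger than the previous one.
Next gap: 9 days. January 31, 2034 + 9 days = February 9, 2034.
Next gap: 10 days. February 9, 2034 + 10 days = February 19, 2034.
Next gap: 11 days. February 19, 2034 + 11 days = March 2, 2034.

February 9, 2034; February 19, 2034; March 2, 2034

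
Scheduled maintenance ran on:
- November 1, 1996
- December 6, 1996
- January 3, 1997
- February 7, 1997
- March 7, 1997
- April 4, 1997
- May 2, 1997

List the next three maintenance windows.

These are Fridays at 28- or 35-day spacing (35, 28, 35, 28, 28, 28).
The pattern: 1st Friday of the month.
1st Friday of June 1997: June 6, 1997.
July 1997 — 1st Friday is July 4, 1997.
August 1997 — 1st Friday is August 1, 1997.

June 6, 1997; July 4, 1997; August 1, 1997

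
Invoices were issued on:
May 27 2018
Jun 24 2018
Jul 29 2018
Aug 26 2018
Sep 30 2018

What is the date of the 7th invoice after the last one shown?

These are Sundays with 28, 35, 28, 35-day gaps.
Each is the final Sunday of its month — Jul 29 2018 is past the 28th, so '4th Sunday' doesn't fit.
October 2018 ends with Sunday Oct 28 2018.
Last Sunday of November 2018: Nov 25 2018.
Last Sunday of December 2018: Dec 30 2018.
January 2019 ends with Sunday Jan 27 2019.
Last Sunday of February 2019: Feb 24 2019.
Last Sunday of March 2019: Mar 31 2019.
April 2019 ends with Sunday Apr 28 2019.

Apr 28 2019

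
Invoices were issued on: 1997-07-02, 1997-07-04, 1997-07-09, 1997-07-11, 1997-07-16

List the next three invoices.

1997-07-18, 1997-07-23, 1997-07-25

Every event lands on a Wednesday or Friday (gaps cycle 2, 5, 2, 5).
So the schedule is: every Wednesday and Friday.
Next Friday: 1997-07-18.
Next Wednesday: 1997-07-23.
Next Friday: 1997-07-25.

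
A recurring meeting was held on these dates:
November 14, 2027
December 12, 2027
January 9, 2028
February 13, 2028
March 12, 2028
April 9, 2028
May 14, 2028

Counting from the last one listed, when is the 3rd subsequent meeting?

August 13, 2028

These are Sundays at 28- or 35-day spacing (28, 28, 35, 28, 28, 35).
The pattern: 2nd Sunday of the month.
June 2028 — 2nd Sunday is June 11, 2028.
July 2028 — 2nd Sunday is July 9, 2028.
August 2028 — 2nd Sunday is August 13, 2028.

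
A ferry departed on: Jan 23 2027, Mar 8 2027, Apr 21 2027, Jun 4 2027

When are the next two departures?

Jul 18 2027, Aug 31 2027

Every event comes 44 days after the last (44, 44, 44).
Jun 4 2027 + 44 days = Jul 18 2027.
Jul 18 2027 + 44 days = Aug 31 2027.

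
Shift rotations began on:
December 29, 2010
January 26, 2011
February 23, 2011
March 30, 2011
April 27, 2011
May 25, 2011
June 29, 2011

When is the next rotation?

All Wednesdays; the gaps (28, 28, 35, 28, 28, 35) vary with month length.
This is the last Wednesday of each month.
July 2011 ends with Wednesday July 27, 2011.

July 27, 2011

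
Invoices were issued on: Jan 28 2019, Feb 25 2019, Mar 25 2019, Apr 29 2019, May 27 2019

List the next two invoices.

Jun 24 2019, Jul 29 2019

All Mondays; the gaps (28, 28, 35, 28) vary with month length.
This is the last Monday of each month.
Last Monday of June 2019: Jun 24 2019.
Last Monday of July 2019: Jul 29 2019.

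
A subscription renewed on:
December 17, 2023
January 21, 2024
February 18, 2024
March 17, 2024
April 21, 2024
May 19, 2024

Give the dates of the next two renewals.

June 16, 2024; July 21, 2024

These are Sundays at 28- or 35-day spacing (35, 28, 28, 35, 28).
The pattern: 3rd Sunday of the month.
3rd Sunday of June 2024: June 16, 2024.
July 2024 — 3rd Sunday is July 21, 2024.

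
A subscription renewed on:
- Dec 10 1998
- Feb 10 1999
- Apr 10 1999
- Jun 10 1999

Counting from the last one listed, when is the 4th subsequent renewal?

Each date is the 10th; the gaps (62, 59, 61) track the month lengths.
The rule is the 10th of every 2 months.
Next: August 1999 → Aug 10 1999.
Next: October 1999 → Oct 10 1999.
Next: December 1999 → Dec 10 1999.
Next: February 2000 → Feb 10 2000.

Feb 10 2000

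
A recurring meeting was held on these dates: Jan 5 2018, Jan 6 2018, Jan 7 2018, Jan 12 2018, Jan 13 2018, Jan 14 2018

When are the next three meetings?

Jan 19 2018, Jan 20 2018, Jan 21 2018

The gap pattern 1, 1, 5, 1, 1 repeats every 3 events.
These are the Fridays, Saturdays and Sundays of each week.
The following Friday is Jan 19 2018.
The following Saturday is Jan 20 2018.
Next Sunday: Jan 21 2018.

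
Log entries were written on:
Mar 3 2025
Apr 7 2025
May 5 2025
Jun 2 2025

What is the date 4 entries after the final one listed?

All dates are Mondays, 35, 28, 28 days apart.
Specifically, the 1st Monday of each month.
July 2025 — 1st Monday is Jul 7 2025.
1st Monday of August 2025: Aug 4 2025.
1st Monday of September 2025: Sep 1 2025.
October 2025 — 1st Monday is Oct 6 2025.

Oct 6 2025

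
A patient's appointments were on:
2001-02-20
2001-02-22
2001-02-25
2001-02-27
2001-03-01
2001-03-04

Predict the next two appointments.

2001-03-06, 2001-03-08

Every event lands on a Tuesday or Thursday or Sunday (gaps cycle 2, 3, 2, 2, 3).
So the schedule is: every Tuesday, Thursday and Sunday.
Next Tuesday: 2001-03-06.
Next Thursday: 2001-03-08.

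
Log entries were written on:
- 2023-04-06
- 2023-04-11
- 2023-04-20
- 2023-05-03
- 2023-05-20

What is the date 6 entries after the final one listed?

The spacing grows by 4 each time: 5, 9, 13, 17 days.
Next gap: 21 days. 2023-05-20 + 21 days = 2023-06-10.
Next gap: 25 days. 2023-06-10 + 25 days = 2023-07-05.
Next gap: 29 days. 2023-07-05 + 29 days = 2023-08-03.
Next gap: 33 days. 2023-08-03 + 33 days = 2023-09-05.
Next gap: 37 days. 2023-09-05 + 37 days = 2023-10-12.
Next gap: 41 days. 2023-10-12 + 41 days = 2023-11-22.

2023-11-22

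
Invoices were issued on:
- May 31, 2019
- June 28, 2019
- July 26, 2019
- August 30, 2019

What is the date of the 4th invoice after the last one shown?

These are Fridays with 28, 28, 35-day gaps.
Each is the final Friday of its month — May 31, 2019 is past the 28th, so '4th Friday' doesn't fit.
September 2019 ends with Friday September 27, 2019.
October 2019 ends with Friday October 25, 2019.
Last Friday of November 2019: November 29, 2019.
December 2019 ends with Friday December 27, 2019.

December 27, 2019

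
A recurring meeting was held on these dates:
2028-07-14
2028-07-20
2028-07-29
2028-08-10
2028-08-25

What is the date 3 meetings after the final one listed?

Gaps: 6, 9, 12, 15 days — each gap is 3 larger than the previous one.
Next gap: 18 days. 2028-08-25 + 18 days = 2028-09-12.
Next gap: 21 days. 2028-09-12 + 21 days = 2028-10-03.
Next gap: 24 days. 2028-10-03 + 24 days = 2028-10-27.

2028-10-27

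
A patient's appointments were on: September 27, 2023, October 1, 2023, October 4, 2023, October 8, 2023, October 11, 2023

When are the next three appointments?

October 15, 2023; October 18, 2023; October 22, 2023

Gaps: 4, 3, 4, 3 days — not constant, but cyclic with period 2.
The events fall on every Wednesday and Sunday.
Next Sunday: October 15, 2023.
The following Wednesday is October 18, 2023.
Next Sunday: October 22, 2023.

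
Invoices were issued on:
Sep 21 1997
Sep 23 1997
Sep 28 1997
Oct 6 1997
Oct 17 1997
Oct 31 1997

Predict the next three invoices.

Nov 17 1997, Dec 7 1997, Dec 30 1997

Intervals are 2, 5, 8, 11, 14 days — an arithmetic progression with common difference 3.
Next gap: 17 days. Oct 31 1997 + 17 days = Nov 17 1997.
Next gap: 20 days. Nov 17 1997 + 20 days = Dec 7 1997.
Next gap: 23 days. Dec 7 1997 + 23 days = Dec 30 1997.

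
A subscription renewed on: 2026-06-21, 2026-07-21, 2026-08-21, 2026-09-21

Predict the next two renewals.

2026-10-21, 2026-11-21

Gaps: 30, 31, 31 days — not constant. Every event is on the 21st of the month.
Pattern: the 21st of each month.
Next: October 2026 → 2026-10-21.
Next: November 2026 → 2026-11-21.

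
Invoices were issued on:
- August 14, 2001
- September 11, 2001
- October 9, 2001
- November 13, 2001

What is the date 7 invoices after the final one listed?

June 11, 2002

All dates are Tuesdays, 28, 28, 35 days apart.
Specifically, the 2nd Tuesday of each month.
2nd Tuesday of December 2001: December 11, 2001.
2nd Tuesday of January 2002: January 8, 2002.
February 2002 — 2nd Tuesday is February 12, 2002.
March 2002 — 2nd Tuesday is March 12, 2002.
April 2002 — 2nd Tuesday is April 9, 2002.
May 2002 — 2nd Tuesday is May 14, 2002.
2nd Tuesday of June 2002: June 11, 2002.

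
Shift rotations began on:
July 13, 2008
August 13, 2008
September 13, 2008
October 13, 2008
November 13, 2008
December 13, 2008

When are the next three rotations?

January 13, 2009; February 13, 2009; March 13, 2009

The day-of-month is always 13 (31, 31, 30, 31, 30 days between events).
So this recurs on the 13th of each month.
January 2009: January 13, 2009.
February 2009: February 13, 2009.
Next: March 2009 → March 13, 2009.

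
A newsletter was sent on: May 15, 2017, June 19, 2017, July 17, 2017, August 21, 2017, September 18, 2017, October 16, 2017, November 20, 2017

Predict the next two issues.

These are Mondays at 28- or 35-day spacing (35, 28, 35, 28, 28, 35).
The pattern: 3rd Monday of the month.
December 2017 — 3rd Monday is December 18, 2017.
3rd Monday of January 2018: January 15, 2018.

December 18, 2017; January 15, 2018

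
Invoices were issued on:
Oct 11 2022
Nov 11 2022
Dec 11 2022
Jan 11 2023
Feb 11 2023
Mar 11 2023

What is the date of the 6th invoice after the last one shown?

Sep 11 2023

The day-of-month is always 11 (31, 30, 31, 31, 28 days between events).
So this recurs on the 11th of each month.
Next: April 2023 → Apr 11 2023.
Next: May 2023 → May 11 2023.
Next: June 2023 → Jun 11 2023.
July 2023: Jul 11 2023.
August 2023: Aug 11 2023.
Next: September 2023 → Sep 11 2023.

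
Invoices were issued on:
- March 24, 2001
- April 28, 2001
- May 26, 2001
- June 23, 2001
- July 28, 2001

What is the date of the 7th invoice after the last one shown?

All dates are Saturdays, 35, 28, 28, 35 days apart.
Specifically, the 4th Saturday of each month.
4th Saturday of August 2001: August 25, 2001.
September 2001 — 4th Saturday is September 22, 2001.
4th Saturday of October 2001: October 27, 2001.
November 2001 — 4th Saturday is November 24, 2001.
December 2001 — 4th Saturday is December 22, 2001.
January 2002 — 4th Saturday is January 26, 2002.
February 2002 — 4th Saturday is February 23, 2002.

February 23, 2002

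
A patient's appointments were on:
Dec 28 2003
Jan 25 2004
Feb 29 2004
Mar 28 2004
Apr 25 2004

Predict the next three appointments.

May 30 2004, Jun 27 2004, Jul 25 2004

All Sundays; the gaps (28, 35, 28, 28) vary with month length.
This is the last Sunday of each month.
May 2004 ends with Sunday May 30 2004.
Last Sunday of June 2004: Jun 27 2004.
Last Sunday of July 2004: Jul 25 2004.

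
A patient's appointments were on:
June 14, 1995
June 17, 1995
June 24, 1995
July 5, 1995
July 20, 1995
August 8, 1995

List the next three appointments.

Intervals are 3, 7, 11, 15, 19 days — an arithmetic progression with common difference 4.
Next gap: 23 days. August 8, 1995 + 23 days = August 31, 1995.
Next gap: 27 days. August 31, 1995 + 27 days = September 27, 1995.
Next gap: 31 days. September 27, 1995 + 31 days = October 28, 1995.

August 31, 1995; September 27, 1995; October 28, 1995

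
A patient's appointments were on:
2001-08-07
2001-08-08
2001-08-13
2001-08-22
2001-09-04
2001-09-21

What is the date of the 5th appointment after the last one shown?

The spacing grows by 4 each time: 1, 5, 9, 13, 17 days.
Next gap: 21 days. 2001-09-21 + 21 days = 2001-10-12.
Next gap: 25 days. 2001-10-12 + 25 days = 2001-11-06.
Next gap: 29 days. 2001-11-06 + 29 days = 2001-12-05.
Next gap: 33 days. 2001-12-05 + 33 days = 2002-01-07.
Next gap: 37 days. 2002-01-07 + 37 days = 2002-02-13.

2002-02-13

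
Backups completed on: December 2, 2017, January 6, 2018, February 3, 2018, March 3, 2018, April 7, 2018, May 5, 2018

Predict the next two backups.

June 2, 2018; July 7, 2018

All dates are Saturdays, 35, 28, 28, 35, 28 days apart.
Specifically, the 1st Saturday of each month.
1st Saturday of June 2018: June 2, 2018.
July 2018 — 1st Saturday is July 7, 2018.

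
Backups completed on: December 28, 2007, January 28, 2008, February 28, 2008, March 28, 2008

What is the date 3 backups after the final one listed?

Gaps: 31, 31, 29 days — not constant. Every event is on the 28th of the month.
Pattern: the 28th of each month.
April 2008: April 28, 2008.
May 2008: May 28, 2008.
Next: June 2008 → June 28, 2008.

June 28, 2008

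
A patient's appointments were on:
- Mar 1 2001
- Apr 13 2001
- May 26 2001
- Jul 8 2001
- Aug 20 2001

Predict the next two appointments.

The spacing is 43, 43, 43, 43 days — always 43 days.
Aug 20 2001 + 43 days = Oct 2 2001.
Oct 2 2001 + 43 days = Nov 14 2001.

Oct 2 2001, Nov 14 2001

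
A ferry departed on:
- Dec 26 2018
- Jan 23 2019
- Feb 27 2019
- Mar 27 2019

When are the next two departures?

All dates are Wednesdays, 28, 35, 28 days apart.
Specifically, the 4th Wednesday of each month.
April 2019 — 4th Wednesday is Apr 24 2019.
May 2019 — 4th Wednesday is May 22 2019.

Apr 24 2019, May 22 2019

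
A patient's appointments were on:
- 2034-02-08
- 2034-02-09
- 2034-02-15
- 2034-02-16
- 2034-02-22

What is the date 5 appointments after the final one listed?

2034-03-09

Every event lands on a Wednesday or Thursday (gaps cycle 1, 6, 1, 6).
So the schedule is: every Wednesday and Thursday.
The following Thursday is 2034-02-23.
Next Wednesday: 2034-03-01.
The following Thursday is 2034-03-02.
The following Wednesday is 2034-03-08.
The following Thursday is 2034-03-09.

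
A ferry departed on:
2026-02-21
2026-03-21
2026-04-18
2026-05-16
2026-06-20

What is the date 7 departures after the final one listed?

All dates are Saturdays, 28, 28, 28, 35 days apart.
Specifically, the 3rd Saturday of each month.
July 2026 — 3rd Saturday is 2026-07-18.
3rd Saturday of August 2026: 2026-08-15.
September 2026 — 3rd Saturday is 2026-09-19.
3rd Saturday of October 2026: 2026-10-17.
3rd Saturday of November 2026: 2026-11-21.
3rd Saturday of December 2026: 2026-12-19.
January 2027 — 3rd Saturday is 2027-01-16.

2027-01-16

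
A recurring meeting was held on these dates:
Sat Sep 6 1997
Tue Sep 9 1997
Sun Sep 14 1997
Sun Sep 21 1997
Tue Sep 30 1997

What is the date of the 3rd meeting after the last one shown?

Sat Nov 8 1997

Intervals are 3, 5, 7, 9 days — an arithmetic progression with common difference 2.
Next gap: 11 days. Tue Sep 30 1997 + 11 days = Sat Oct 11 1997.
Next gap: 13 days. Sat Oct 11 1997 + 13 days = Fri Oct 24 1997.
Next gap: 15 days. Fri Oct 24 1997 + 15 days = Sat Nov 8 1997.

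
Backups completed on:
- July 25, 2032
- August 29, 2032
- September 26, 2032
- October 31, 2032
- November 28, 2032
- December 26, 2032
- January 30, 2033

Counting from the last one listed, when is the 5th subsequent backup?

June 26, 2033

Every date is a Sunday; gaps 35, 28, 35, 28, 28, 35 days.
Each is the last Sunday of its month (at least one falls on the 29th or later, ruling out '4th Sunday').
Last Sunday of February 2033: February 27, 2033.
March 2033 ends with Sunday March 27, 2033.
Last Sunday of April 2033: April 24, 2033.
May 2033 ends with Sunday May 29, 2033.
Last Sunday of June 2033: June 26, 2033.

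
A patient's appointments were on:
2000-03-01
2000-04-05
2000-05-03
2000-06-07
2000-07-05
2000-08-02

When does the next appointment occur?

Gaps: 35, 28, 35, 28, 28 days — a mix of 28 and 35. Every date is a Wednesday.
Each is the 1st Wednesday of its month.
September 2000 — 1st Wednesday is 2000-09-06.

2000-09-06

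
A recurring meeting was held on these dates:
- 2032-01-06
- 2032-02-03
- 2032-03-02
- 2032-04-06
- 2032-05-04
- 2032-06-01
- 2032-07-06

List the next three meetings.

2032-08-03, 2032-09-07, 2032-10-05

These are Tuesdays at 28- or 35-day spacing (28, 28, 35, 28, 28, 35).
The pattern: 1st Tuesday of the month.
August 2032 — 1st Tuesday is 2032-08-03.
1st Tuesday of September 2032: 2032-09-07.
1st Tuesday of October 2032: 2032-10-05.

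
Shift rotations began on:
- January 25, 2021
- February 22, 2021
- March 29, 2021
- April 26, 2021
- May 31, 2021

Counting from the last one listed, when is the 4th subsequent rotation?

Every date is a Monday; gaps 28, 35, 28, 35 days.
Each is the last Monday of its month (at least one falls on the 29th or later, ruling out '4th Monday').
June 2021 ends with Monday June 28, 2021.
Last Monday of July 2021: July 26, 2021.
Last Monday of August 2021: August 30, 2021.
Last Monday of September 2021: September 27, 2021.

September 27, 2021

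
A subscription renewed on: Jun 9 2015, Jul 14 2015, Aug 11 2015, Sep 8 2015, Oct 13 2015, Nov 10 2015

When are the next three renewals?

Dec 8 2015, Jan 12 2016, Feb 9 2016

All dates are Tuesdays, 35, 28, 28, 35, 28 days apart.
Specifically, the 2nd Tuesday of each month.
December 2015 — 2nd Tuesday is Dec 8 2015.
January 2016 — 2nd Tuesday is Jan 12 2016.
February 2016 — 2nd Tuesday is Feb 9 2016.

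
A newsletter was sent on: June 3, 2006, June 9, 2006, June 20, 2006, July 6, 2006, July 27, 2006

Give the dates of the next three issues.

Gaps: 6, 11, 16, 21 days — each gap is 5 larger than the previous one.
Next gap: 26 days. July 27, 2006 + 26 days = August 22, 2006.
Next gap: 31 days. August 22, 2006 + 31 days = September 22, 2006.
Next gap: 36 days. September 22, 2006 + 36 days = October 28, 2006.

August 22, 2006; September 22, 2006; October 28, 2006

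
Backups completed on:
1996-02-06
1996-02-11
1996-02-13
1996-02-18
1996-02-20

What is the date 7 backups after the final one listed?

Every event lands on a Tuesday or Sunday (gaps cycle 5, 2, 5, 2).
So the schedule is: every Tuesday and Sunday.
Next Sunday: 1996-02-25.
Next Tuesday: 1996-02-27.
The following Sunday is 1996-03-03.
Next Tuesday: 1996-03-05.
The following Sunday is 1996-03-10.
The following Tuesday is 1996-03-12.
Next Sunday: 1996-03-17.

1996-03-17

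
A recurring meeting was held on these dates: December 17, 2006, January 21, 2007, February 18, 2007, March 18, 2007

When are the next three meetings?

April 15, 2007; May 20, 2007; June 17, 2007

These are Sundays at 28- or 35-day spacing (35, 28, 28).
The pattern: 3rd Sunday of the month.
April 2007 — 3rd Sunday is April 15, 2007.
May 2007 — 3rd Sunday is May 20, 2007.
June 2007 — 3rd Sunday is June 17, 2007.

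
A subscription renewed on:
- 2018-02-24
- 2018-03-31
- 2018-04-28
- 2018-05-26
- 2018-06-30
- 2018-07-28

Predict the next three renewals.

2018-08-25, 2018-09-29, 2018-10-27

Every date is a Saturday; gaps 35, 28, 28, 35, 28 days.
Each is the last Saturday of its month (at least one falls on the 29th or later, ruling out '4th Saturday').
August 2018 ends with Saturday 2018-08-25.
Last Saturday of September 2018: 2018-09-29.
October 2018 ends with Saturday 2018-10-27.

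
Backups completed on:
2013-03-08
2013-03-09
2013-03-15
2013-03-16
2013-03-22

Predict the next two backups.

Every event lands on a Friday or Saturday (gaps cycle 1, 6, 1, 6).
So the schedule is: every Friday and Saturday.
The following Saturday is 2013-03-23.
Next Friday: 2013-03-29.

2013-03-23, 2013-03-29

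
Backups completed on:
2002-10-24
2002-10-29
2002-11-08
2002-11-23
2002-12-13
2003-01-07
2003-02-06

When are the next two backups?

The spacing grows by 5 each time: 5, 10, 15, 20, 25, 30 days.
Next gap: 35 days. 2003-02-06 + 35 days = 2003-03-13.
Next gap: 40 days. 2003-03-13 + 40 days = 2003-04-22.

2003-03-13, 2003-04-22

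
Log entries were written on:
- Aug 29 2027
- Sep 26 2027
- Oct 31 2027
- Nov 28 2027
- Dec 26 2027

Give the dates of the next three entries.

Jan 30 2028, Feb 27 2028, Mar 26 2028

These are Sundays with 28, 35, 28, 28-day gaps.
Each is the final Sunday of its month — Aug 29 2027 is past the 28th, so '4th Sunday' doesn't fit.
Last Sunday of January 2028: Jan 30 2028.
February 2028 ends with Sunday Feb 27 2028.
March 2028 ends with Sunday Mar 26 2028.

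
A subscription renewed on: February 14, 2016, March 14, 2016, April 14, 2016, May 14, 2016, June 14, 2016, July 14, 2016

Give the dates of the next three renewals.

The day-of-month is always 14 (29, 31, 30, 31, 30 days between events).
So this recurs on the 14th of each month.
Next: August 2016 → August 14, 2016.
September 2016: September 14, 2016.
October 2016: October 14, 2016.

August 14, 2016; September 14, 2016; October 14, 2016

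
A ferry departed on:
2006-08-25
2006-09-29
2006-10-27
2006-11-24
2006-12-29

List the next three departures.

All Fridays; the gaps (35, 28, 28, 35) vary with month length.
This is the last Friday of each month.
January 2007 ends with Friday 2007-01-26.
Last Friday of February 2007: 2007-02-23.
Last Friday of March 2007: 2007-03-30.

2007-01-26, 2007-02-23, 2007-03-30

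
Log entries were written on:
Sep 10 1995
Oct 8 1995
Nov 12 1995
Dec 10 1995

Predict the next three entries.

Jan 14 1996, Feb 11 1996, Mar 10 1996

These are Sundays at 28- or 35-day spacing (28, 35, 28).
The pattern: 2nd Sunday of the month.
2nd Sunday of January 1996: Jan 14 1996.
2nd Sunday of February 1996: Feb 11 1996.
2nd Sunday of March 1996: Mar 10 1996.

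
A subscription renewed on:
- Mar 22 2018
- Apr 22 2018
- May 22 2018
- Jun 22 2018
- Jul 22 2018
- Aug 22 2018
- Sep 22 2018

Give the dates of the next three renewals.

Gaps: 31, 30, 31, 30, 31, 31 days — not constant. Every event is on the 22nd of the month.
Pattern: the 22nd of each month.
Next: October 2018 → Oct 22 2018.
Next: November 2018 → Nov 22 2018.
Next: December 2018 → Dec 22 2018.

Oct 22 2018, Nov 22 2018, Dec 22 2018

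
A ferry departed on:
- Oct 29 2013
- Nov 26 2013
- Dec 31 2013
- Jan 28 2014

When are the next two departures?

Feb 25 2014, Mar 25 2014

Every date is a Tuesday; gaps 28, 35, 28 days.
Each is the last Tuesday of its month (at least one falls on the 29th or later, ruling out '4th Tuesday').
Last Tuesday of February 2014: Feb 25 2014.
Last Tuesday of March 2014: Mar 25 2014.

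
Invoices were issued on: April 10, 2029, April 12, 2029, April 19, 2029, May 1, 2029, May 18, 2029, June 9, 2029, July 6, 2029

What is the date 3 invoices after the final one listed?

October 25, 2029

Intervals are 2, 7, 12, 17, 22, 27 days — an arithmetic progression with common difference 5.
Next gap: 32 days. July 6, 2029 + 32 days = August 7, 2029.
Next gap: 37 days. August 7, 2029 + 37 days = September 13, 2029.
Next gap: 42 days. September 13, 2029 + 42 days = October 25, 2029.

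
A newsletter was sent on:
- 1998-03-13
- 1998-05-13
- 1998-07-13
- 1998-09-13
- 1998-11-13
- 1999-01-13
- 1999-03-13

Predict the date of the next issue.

Each date is the 13th; the gaps (61, 61, 62, 61, 61, 59) track the month lengths.
The rule is the 13th of every 2 months.
Next: May 1999 → 1999-05-13.

1999-05-13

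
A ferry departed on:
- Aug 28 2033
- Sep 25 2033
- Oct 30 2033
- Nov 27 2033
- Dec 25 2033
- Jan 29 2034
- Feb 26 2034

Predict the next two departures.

Mar 26 2034, Apr 30 2034

Every date is a Sunday; gaps 28, 35, 28, 28, 35, 28 days.
Each is the last Sunday of its month (at least one falls on the 29th or later, ruling out '4th Sunday').
March 2034 ends with Sunday Mar 26 2034.
April 2034 ends with Sunday Apr 30 2034.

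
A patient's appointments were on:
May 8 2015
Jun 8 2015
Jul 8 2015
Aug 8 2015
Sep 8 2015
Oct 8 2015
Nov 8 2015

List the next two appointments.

Dec 8 2015, Jan 8 2016

Gaps: 31, 30, 31, 31, 30, 31 days — not constant. Every event is on the 8th of the month.
Pattern: the 8th of each month.
Next: December 2015 → Dec 8 2015.
Next: January 2016 → Jan 8 2016.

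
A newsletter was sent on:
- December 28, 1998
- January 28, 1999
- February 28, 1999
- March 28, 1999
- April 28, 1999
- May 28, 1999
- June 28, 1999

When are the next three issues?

The day-of-month is always 28 (31, 31, 28, 31, 30, 31 days between events).
So this recurs on the 28th of each month.
July 1999: July 28, 1999.
August 1999: August 28, 1999.
Next: September 1999 → September 28, 1999.

July 28, 1999; August 28, 1999; September 28, 1999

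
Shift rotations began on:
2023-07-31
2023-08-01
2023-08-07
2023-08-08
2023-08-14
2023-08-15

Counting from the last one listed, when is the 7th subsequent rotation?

Every event lands on a Monday or Tuesday (gaps cycle 1, 6, 1, 6, 1).
So the schedule is: every Monday and Tuesday.
Next Monday: 2023-08-21.
The following Tuesday is 2023-08-22.
The following Monday is 2023-08-28.
The following Tuesday is 2023-08-29.
Next Monday: 2023-09-04.
Next Tuesday: 2023-09-05.
Next Monday: 2023-09-11.

2023-09-11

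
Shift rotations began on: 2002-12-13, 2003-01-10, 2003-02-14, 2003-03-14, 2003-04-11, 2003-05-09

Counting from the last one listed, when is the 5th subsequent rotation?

Gaps: 28, 35, 28, 28, 28 days — a mix of 28 and 35. Every date is a Friday.
Each is the 2nd Friday of its month.
June 2003 — 2nd Friday is 2003-06-13.
2nd Friday of July 2003: 2003-07-11.
August 2003 — 2nd Friday is 2003-08-08.
2nd Friday of September 2003: 2003-09-12.
2nd Friday of October 2003: 2003-10-10.

2003-10-10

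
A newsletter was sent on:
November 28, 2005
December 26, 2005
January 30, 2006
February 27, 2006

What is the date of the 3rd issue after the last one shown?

May 29, 2006

Every date is a Monday; gaps 28, 35, 28 days.
Each is the last Monday of its month (at least one falls on the 29th or later, ruling out '4th Monday').
Last Monday of March 2006: March 27, 2006.
April 2006 ends with Monday April 24, 2006.
May 2006 ends with Monday May 29, 2006.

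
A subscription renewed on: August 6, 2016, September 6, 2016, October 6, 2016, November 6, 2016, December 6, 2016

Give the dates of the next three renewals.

The day-of-month is always 6 (31, 30, 31, 30 days between events).
So this recurs on the 6th of each month.
January 2017: January 6, 2017.
Next: February 2017 → February 6, 2017.
Next: March 2017 → March 6, 2017.

January 6, 2017; February 6, 2017; March 6, 2017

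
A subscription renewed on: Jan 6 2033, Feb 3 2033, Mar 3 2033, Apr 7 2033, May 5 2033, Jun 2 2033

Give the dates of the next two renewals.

Jul 7 2033, Aug 4 2033

Gaps: 28, 28, 35, 28, 28 days — a mix of 28 and 35. Every date is a Thursday.
Each is the 1st Thursday of its month.
July 2033 — 1st Thursday is Jul 7 2033.
1st Thursday of August 2033: Aug 4 2033.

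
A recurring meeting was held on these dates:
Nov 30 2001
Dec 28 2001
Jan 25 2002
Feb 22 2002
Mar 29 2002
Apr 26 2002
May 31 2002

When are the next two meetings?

All Fridays; the gaps (28, 28, 28, 35, 28, 35) vary with month length.
This is the last Friday of each month.
Last Friday of June 2002: Jun 28 2002.
July 2002 ends with Friday Jul 26 2002.

Jun 28 2002, Jul 26 2002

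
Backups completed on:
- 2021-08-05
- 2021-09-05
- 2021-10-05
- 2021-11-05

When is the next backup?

Each date is the 5th; the gaps (31, 30, 31) track the month lengths.
The rule is the 5th of each month.
December 2021: 2021-12-05.

2021-12-05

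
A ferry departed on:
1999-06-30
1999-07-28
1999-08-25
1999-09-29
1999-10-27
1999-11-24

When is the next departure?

1999-12-29

All Wednesdays; the gaps (28, 28, 35, 28, 28) vary with month length.
This is the last Wednesday of each month.
Last Wednesday of December 1999: 1999-12-29.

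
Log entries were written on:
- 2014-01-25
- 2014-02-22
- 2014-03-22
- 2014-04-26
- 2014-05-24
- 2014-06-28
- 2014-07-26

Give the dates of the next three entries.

All dates are Saturdays, 28, 28, 35, 28, 35, 28 days apart.
Specifically, the 4th Saturday of each month.
August 2014 — 4th Saturday is 2014-08-23.
4th Saturday of September 2014: 2014-09-27.
October 2014 — 4th Saturday is 2014-10-25.

2014-08-23, 2014-09-27, 2014-10-25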